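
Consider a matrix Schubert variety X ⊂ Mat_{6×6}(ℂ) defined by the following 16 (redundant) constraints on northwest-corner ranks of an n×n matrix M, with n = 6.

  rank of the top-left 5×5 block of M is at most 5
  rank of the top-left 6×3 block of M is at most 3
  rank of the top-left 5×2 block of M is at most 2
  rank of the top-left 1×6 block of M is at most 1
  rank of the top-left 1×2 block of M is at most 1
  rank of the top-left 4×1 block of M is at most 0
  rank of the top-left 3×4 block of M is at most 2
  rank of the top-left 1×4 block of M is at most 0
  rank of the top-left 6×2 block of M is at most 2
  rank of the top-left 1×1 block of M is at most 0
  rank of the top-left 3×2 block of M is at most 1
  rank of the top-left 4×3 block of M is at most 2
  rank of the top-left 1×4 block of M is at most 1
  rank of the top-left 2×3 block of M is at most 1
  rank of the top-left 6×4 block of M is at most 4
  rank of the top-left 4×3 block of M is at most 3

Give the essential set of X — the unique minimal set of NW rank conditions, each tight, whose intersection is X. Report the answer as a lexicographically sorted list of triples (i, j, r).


Reconstructing r_w from the 16 given conditions:

  i=1: 0  0  0  0  1  1
  i=2: 0  1  1  1  2  2
  i=3: 0  1  2  2  3  3
  i=4: 0  1  2  3  4  4
  i=5: 1  2  3  4  5  5
  i=6: 1  2  3  4  5  6

hence w(1..6) = (5, 2, 3, 4, 1, 6).

Rothe diagram D(w) (7 cells), 2 SE-corners (essential conditions):

[(1, 4, 0), (4, 1, 0)]


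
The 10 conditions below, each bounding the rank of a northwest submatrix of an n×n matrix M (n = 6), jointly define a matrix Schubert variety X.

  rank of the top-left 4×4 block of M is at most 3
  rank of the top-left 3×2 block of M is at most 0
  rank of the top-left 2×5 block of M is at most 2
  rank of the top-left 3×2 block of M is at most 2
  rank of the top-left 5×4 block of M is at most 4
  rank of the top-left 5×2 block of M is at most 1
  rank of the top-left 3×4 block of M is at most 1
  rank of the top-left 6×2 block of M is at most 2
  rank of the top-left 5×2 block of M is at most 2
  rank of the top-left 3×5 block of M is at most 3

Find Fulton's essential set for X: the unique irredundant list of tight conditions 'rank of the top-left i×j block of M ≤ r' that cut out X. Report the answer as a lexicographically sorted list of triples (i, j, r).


Computing R[i][j] = min implied NW-rank bound (n=6, 10 conditions):

  row 1: 0  0  1  1  1  1
  row 2: 0  0  1  1  2  2
  row 3: 0  0  1  1  2  3
  row 4: 1  1  2  2  3  4
  row 5: 1  1  2  3  4  5
  row 6: 1  2  3  4  5  6

so w = (3, 5, 6, 1, 4, 2).

Fulton essential set (3 of the 9 Rothe cells):

[(3, 2, 0), (3, 4, 1), (5, 2, 1)]


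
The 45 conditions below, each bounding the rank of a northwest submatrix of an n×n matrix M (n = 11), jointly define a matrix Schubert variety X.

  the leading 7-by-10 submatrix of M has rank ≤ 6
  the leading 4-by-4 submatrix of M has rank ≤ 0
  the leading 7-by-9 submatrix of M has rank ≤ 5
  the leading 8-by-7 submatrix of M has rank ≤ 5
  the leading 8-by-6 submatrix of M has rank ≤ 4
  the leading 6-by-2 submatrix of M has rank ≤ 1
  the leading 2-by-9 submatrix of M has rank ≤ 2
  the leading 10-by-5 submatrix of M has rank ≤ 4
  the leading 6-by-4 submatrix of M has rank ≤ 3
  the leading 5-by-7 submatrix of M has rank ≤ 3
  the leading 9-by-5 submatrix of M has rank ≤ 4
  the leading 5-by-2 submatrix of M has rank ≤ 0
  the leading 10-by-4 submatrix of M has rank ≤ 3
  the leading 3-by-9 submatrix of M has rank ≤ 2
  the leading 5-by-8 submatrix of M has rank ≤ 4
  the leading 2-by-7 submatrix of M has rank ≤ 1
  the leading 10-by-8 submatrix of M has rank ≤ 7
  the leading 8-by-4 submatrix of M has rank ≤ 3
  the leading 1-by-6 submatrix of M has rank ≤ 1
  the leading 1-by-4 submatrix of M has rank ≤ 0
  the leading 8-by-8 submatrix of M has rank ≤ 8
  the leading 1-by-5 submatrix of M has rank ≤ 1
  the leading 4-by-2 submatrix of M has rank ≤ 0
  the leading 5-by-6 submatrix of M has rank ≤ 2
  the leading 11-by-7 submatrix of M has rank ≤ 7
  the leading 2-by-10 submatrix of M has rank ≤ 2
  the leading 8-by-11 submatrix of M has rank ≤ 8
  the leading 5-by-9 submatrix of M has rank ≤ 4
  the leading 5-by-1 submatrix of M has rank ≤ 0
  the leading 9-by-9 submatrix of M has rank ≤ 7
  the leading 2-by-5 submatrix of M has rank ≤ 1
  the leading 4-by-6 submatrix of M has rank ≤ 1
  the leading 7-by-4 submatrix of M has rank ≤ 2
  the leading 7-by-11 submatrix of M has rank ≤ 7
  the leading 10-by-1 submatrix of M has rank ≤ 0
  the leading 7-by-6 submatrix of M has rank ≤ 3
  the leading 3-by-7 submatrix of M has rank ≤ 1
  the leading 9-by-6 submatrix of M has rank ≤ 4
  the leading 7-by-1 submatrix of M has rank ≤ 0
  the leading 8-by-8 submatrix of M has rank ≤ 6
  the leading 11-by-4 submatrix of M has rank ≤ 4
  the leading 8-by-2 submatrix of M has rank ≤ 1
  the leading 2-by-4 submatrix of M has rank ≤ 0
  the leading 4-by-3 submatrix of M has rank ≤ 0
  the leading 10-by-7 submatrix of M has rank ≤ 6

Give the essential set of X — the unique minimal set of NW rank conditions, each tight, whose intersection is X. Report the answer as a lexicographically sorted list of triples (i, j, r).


Reconstructing r_w from the 45 given conditions:

  row 1: 0 | 0 | 0 | 0 | 1 | 1 | 1 | 1 | 1 | 1 | 1
  row 2: 0 | 0 | 0 | 0 | 1 | 1 | 1 | 2 | 2 | 2 | 2
  row 3: 0 | 0 | 0 | 0 | 1 | 1 | 1 | 2 | 2 | 3 | 3
  row 4: 0 | 0 | 0 | 0 | 1 | 1 | 2 | 3 | 3 | 4 | 4
  row 5: 0 | 0 | 1 | 1 | 2 | 2 | 3 | 4 | 4 | 5 | 5
  row 6: 0 | 1 | 2 | 2 | 3 | 3 | 4 | 5 | 5 | 6 | 6
  row 7: 0 | 1 | 2 | 2 | 3 | 3 | 4 | 5 | 5 | 6 | 7
  row 8: 0 | 1 | 2 | 3 | 4 | 4 | 5 | 6 | 6 | 7 | 8
  row 9: 0 | 1 | 2 | 3 | 4 | 4 | 5 | 6 | 7 | 8 | 9
  row 10: 0 | 1 | 2 | 3 | 4 | 5 | 6 | 7 | 8 | 9 | 10
  row 11: 1 | 2 | 3 | 4 | 5 | 6 | 7 | 8 | 9 | 10 | 11

second differences of R give the permutation w = (5, 8, 10, 7, 3, 2, 11, 4, 9, 6, 1).

Fulton essential set (10 of the 33 Rothe cells):

[(3, 7, 1), (3, 9, 2), (4, 4, 0), (4, 6, 1), (5, 2, 0), (7, 4, 2), (7, 6, 3), (7, 9, 5), (9, 6, 4), (10, 1, 0)]


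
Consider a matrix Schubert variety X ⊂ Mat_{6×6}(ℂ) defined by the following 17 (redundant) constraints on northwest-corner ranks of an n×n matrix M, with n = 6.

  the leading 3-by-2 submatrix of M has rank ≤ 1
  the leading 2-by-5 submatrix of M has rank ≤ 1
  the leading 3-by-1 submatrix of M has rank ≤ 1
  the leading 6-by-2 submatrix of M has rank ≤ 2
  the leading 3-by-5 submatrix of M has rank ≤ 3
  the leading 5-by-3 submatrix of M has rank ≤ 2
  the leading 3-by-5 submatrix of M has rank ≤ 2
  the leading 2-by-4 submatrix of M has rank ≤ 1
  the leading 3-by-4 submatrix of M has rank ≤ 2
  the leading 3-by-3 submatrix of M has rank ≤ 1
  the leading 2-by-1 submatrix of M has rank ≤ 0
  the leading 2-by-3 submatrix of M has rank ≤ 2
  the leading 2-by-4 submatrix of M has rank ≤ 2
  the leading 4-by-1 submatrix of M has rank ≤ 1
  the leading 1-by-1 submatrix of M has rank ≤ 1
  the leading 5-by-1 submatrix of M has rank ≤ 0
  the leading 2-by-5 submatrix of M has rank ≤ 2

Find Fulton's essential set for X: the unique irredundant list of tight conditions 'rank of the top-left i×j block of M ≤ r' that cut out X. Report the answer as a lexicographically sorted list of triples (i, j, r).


Rank table r_w(6×6) implied by the 17 constraints:

  row 1: 0 1 1 1 1 1
  row 2: 0 1 1 1 1 2
  row 3: 0 1 1 2 2 3
  row 4: 0 1 2 3 3 4
  row 5: 0 1 2 3 4 5
  row 6: 1 2 3 4 5 6

reading off 1-entries of Δ²R: w = (2, 6, 4, 3, 5, 1).

Fulton essential set (3 of the 9 Rothe cells):

[(2, 5, 1), (3, 3, 1), (5, 1, 0)]


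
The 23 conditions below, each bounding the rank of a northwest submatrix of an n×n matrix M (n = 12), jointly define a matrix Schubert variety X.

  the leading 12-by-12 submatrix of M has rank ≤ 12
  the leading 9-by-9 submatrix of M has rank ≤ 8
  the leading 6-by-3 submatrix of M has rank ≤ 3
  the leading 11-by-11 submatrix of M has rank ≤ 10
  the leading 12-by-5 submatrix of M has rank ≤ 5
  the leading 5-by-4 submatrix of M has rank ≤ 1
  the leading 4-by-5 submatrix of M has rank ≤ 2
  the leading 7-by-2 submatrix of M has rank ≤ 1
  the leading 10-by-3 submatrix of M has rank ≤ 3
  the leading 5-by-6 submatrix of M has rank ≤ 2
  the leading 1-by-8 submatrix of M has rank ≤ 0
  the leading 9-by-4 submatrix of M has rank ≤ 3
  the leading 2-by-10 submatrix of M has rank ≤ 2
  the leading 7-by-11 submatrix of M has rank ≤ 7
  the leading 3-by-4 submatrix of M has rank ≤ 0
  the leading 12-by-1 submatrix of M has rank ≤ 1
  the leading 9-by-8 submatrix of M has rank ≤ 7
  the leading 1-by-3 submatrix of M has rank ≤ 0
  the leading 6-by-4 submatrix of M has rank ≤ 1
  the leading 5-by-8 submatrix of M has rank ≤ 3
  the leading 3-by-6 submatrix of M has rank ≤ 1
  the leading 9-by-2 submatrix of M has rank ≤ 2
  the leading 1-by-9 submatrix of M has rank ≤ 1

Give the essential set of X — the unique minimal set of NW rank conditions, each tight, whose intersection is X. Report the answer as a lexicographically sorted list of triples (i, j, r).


Recovering R(i,j) via the rank-extension bound from the 23 conditions:

  0, 0, 0, 0, 0, 0, 0, 0, 1, 1, 1, 1
  0, 0, 0, 0, 1, 1, 1, 1, 2, 2, 2, 2
  0, 0, 0, 0, 1, 1, 2, 2, 3, 3, 3, 3
  1, 1, 1, 1, 2, 2, 3, 3, 4, 4, 4, 4
  1, 1, 1, 1, 2, 2, 3, 3, 4, 5, 5, 5
  1, 1, 1, 1, 2, 3, 4, 4, 5, 6, 6, 6
  1, 1, 2, 2, 3, 4, 5, 5, 6, 7, 7, 7
  1, 2, 3, 3, 4, 5, 6, 6, 7, 8, 8, 8
  1, 2, 3, 3, 4, 5, 6, 7, 8, 9, 9, 9
  1, 2, 3, 4, 5, 6, 7, 8, 9, 10, 10, 10
  1, 2, 3, 4, 5, 6, 7, 8, 9, 10, 10, 11
  1, 2, 3, 4, 5, 6, 7, 8, 9, 10, 11, 12

the unique w with this rank table is (9, 5, 7, 1, 10, 6, 3, 2, 8, 4, 12, 11).

|D(w)|=28, |Ess(w)|=9:

[(1, 8, 0), (3, 4, 0), (3, 6, 1), (5, 6, 2), (5, 8, 3), (6, 4, 1), (7, 2, 1), (9, 4, 3), (11, 11, 10)]


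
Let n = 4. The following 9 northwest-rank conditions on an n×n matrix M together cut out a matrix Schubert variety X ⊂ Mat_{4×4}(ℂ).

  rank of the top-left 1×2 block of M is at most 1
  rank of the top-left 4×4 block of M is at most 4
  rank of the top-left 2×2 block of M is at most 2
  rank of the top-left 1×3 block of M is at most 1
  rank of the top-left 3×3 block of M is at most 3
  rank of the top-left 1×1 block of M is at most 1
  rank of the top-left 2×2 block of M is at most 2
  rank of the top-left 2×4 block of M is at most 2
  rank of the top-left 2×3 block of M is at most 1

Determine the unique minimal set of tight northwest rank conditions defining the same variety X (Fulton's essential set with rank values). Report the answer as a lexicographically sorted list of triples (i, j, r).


Reconstructing r_w from the 9 given conditions:

  1 | 1 | 1 | 1
  1 | 1 | 1 | 2
  1 | 2 | 2 | 3
  1 | 2 | 3 | 4

second differences of R give the permutation w = (1, 4, 2, 3).

1 SE-corner of the 2-cell Rothe diagram gives Ess(w):

[(2, 3, 1)]


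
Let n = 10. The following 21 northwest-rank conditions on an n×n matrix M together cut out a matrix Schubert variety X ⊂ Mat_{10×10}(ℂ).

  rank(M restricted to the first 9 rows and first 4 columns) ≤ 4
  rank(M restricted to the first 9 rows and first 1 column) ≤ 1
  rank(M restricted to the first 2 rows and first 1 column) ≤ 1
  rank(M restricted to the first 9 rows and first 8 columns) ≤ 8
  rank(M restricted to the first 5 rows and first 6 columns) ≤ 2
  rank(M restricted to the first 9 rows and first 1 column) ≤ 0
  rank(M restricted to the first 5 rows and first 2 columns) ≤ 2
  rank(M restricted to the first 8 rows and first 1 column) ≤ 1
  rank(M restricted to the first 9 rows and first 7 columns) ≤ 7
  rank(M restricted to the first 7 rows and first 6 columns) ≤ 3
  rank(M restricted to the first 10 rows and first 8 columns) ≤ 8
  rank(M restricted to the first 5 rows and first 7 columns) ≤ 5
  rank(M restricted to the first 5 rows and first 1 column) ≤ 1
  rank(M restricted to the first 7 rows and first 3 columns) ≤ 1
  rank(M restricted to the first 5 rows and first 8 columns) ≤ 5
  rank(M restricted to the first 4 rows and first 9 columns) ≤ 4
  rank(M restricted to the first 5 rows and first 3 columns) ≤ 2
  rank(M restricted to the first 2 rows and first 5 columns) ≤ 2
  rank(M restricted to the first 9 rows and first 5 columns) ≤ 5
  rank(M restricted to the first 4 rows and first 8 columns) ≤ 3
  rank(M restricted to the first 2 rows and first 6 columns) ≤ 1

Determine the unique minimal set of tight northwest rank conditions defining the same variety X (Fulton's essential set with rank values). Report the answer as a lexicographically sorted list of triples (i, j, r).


Propagating the 21 rank bounds to every northwest block:

  i=1: 0, 1, 1, 1, 1, 1, 1, 1, 1, 1
  i=2: 0, 1, 1, 1, 1, 1, 2, 2, 2, 2
  i=3: 0, 1, 1, 2, 2, 2, 3, 3, 3, 3
  i=4: 0, 1, 1, 2, 2, 2, 3, 3, 4, 4
  i=5: 0, 1, 1, 2, 2, 2, 3, 4, 5, 5
  i=6: 0, 1, 1, 2, 3, 3, 4, 5, 6, 6
  i=7: 0, 1, 1, 2, 3, 3, 4, 5, 6, 7
  i=8: 0, 1, 2, 3, 4, 4, 5, 6, 7, 8
  i=9: 0, 1, 2, 3, 4, 5, 6, 7, 8, 9
  i=10: 1, 2, 3, 4, 5, 6, 7, 8, 9, 10

giving w = (2, 7, 4, 9, 8, 5, 10, 3, 6, 1) via Δ²R.

D(w) has 24 cells with 6 SE-corners; essential set:

[(2, 6, 1), (4, 8, 3), (5, 6, 2), (7, 3, 1), (7, 6, 3), (9, 1, 0)]


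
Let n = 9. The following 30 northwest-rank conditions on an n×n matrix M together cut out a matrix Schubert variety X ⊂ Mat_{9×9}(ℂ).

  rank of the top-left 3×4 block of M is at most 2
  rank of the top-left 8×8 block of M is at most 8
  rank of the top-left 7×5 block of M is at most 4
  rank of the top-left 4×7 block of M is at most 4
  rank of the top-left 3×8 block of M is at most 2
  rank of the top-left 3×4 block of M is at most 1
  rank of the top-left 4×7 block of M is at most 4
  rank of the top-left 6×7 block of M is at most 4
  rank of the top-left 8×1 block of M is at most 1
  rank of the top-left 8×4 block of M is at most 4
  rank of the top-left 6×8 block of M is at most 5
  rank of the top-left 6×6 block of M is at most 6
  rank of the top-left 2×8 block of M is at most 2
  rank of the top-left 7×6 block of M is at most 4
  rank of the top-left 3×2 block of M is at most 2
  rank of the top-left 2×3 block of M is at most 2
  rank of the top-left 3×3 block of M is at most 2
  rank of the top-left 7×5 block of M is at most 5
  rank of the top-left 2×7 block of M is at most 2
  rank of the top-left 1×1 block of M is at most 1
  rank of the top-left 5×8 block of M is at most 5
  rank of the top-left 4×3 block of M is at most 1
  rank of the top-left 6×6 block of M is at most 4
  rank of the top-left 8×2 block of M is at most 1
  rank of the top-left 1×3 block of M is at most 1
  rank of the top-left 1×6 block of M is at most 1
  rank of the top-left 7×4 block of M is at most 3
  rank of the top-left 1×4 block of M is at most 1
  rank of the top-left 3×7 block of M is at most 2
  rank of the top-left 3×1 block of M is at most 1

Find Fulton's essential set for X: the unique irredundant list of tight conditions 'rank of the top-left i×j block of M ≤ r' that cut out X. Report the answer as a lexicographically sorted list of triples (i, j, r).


Recovering R(i,j) via the rank-extension bound from the 30 conditions:

  R[1]: 1 | 1 | 1 | 1 | 1 | 1 | 1 | 1 | 1
  R[2]: 1 | 1 | 1 | 1 | 2 | 2 | 2 | 2 | 2
  R[3]: 1 | 1 | 1 | 1 | 2 | 2 | 2 | 2 | 3
  R[4]: 1 | 1 | 1 | 2 | 3 | 3 | 3 | 3 | 4
  R[5]: 1 | 1 | 2 | 3 | 4 | 4 | 4 | 4 | 5
  R[6]: 1 | 1 | 2 | 3 | 4 | 4 | 4 | 5 | 6
  R[7]: 1 | 1 | 2 | 3 | 4 | 4 | 5 | 6 | 7
  R[8]: 1 | 1 | 2 | 3 | 4 | 5 | 6 | 7 | 8
  R[9]: 1 | 2 | 3 | 4 | 5 | 6 | 7 | 8 | 9

second differences of R give the permutation w = (1, 5, 9, 4, 3, 8, 7, 6, 2).

6 SE-corners of the 18-cell Rothe diagram give Ess(w):

[(3, 4, 1), (3, 8, 2), (4, 3, 1), (6, 7, 4), (7, 6, 4), (8, 2, 1)]


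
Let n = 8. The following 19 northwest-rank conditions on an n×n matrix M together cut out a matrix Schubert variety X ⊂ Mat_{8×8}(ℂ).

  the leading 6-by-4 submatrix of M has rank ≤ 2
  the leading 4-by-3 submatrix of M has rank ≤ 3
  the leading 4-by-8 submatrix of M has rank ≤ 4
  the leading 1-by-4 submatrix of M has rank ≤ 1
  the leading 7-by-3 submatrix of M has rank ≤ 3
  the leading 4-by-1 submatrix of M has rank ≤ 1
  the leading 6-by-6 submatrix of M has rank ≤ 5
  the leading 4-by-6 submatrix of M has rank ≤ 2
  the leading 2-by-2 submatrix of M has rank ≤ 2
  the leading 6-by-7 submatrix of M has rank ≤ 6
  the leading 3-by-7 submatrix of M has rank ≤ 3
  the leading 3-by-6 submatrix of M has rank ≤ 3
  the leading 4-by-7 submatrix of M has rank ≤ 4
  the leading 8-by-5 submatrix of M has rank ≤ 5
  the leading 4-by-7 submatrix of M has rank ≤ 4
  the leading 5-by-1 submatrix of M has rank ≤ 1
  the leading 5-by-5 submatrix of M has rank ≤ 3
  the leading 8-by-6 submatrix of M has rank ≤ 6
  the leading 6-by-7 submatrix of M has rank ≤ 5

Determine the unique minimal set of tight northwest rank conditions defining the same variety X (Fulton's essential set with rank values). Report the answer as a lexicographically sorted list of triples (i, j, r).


Rank table r_w(8×8) implied by the 19 constraints:

  1, 1, 1, 1, 1, 1, 1, 1
  1, 2, 2, 2, 2, 2, 2, 2
  1, 2, 2, 2, 2, 2, 3, 3
  1, 2, 2, 2, 2, 2, 3, 4
  1, 2, 2, 2, 3, 3, 4, 5
  1, 2, 2, 2, 3, 4, 5, 6
  1, 2, 3, 3, 4, 5, 6, 7
  1, 2, 3, 4, 5, 6, 7, 8

giving w = (1, 2, 7, 8, 5, 6, 3, 4) via Δ²R.

|D(w)|=12, |Ess(w)|=2:

[(4, 6, 2), (6, 4, 2)]


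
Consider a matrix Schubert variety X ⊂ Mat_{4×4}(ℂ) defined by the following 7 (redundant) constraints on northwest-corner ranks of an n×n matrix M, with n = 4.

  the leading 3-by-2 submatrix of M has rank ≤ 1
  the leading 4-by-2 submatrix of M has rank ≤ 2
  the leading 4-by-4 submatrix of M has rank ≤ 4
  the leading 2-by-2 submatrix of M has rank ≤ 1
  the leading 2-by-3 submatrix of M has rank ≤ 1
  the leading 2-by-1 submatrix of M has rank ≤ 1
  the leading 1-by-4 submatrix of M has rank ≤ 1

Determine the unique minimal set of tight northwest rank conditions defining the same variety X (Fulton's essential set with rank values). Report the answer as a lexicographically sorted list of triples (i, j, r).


Computing R[i][j] = min implied NW-rank bound (n=4, 7 conditions):

  i=1: 1, 1, 1, 1
  i=2: 1, 1, 1, 2
  i=3: 1, 1, 2, 3
  i=4: 1, 2, 3, 4

reading off 1-entries of Δ²R: w = (1, 4, 3, 2).

|D(w)|=3, |Ess(w)|=2:

[(2, 3, 1), (3, 2, 1)]


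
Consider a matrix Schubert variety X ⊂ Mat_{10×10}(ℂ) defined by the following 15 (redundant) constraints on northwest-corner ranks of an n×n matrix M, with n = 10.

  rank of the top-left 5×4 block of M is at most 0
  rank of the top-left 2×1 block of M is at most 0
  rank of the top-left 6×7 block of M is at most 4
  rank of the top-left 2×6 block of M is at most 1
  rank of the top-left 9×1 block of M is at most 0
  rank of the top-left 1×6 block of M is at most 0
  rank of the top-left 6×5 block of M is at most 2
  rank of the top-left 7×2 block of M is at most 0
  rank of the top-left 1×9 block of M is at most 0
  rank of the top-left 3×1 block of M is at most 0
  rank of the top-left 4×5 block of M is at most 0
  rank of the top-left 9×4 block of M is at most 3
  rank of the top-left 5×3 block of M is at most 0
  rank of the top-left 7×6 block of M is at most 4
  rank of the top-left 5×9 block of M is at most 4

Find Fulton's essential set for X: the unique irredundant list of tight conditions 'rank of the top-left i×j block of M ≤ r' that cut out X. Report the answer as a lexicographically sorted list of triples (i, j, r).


The tightest implied rank at each (i,j), from the 15 conditions:

  R[1]: 0, 0, 0, 0, 0, 0, 0, 0, 0, 1
  R[2]: 0, 0, 0, 0, 0, 1, 1, 1, 1, 2
  R[3]: 0, 0, 0, 0, 0, 1, 2, 2, 2, 3
  R[4]: 0, 0, 0, 0, 0, 1, 2, 3, 3, 4
  R[5]: 0, 0, 0, 0, 1, 2, 3, 4, 4, 5
  R[6]: 0, 0, 1, 1, 2, 3, 4, 5, 5, 6
  R[7]: 0, 0, 1, 2, 3, 4, 5, 6, 6, 7
  R[8]: 0, 1, 2, 3, 4, 5, 6, 7, 7, 8
  R[9]: 0, 1, 2, 3, 4, 5, 6, 7, 8, 9
  R[10]: 1, 2, 3, 4, 5, 6, 7, 8, 9, 10

so w = (10, 6, 7, 8, 5, 3, 4, 2, 9, 1).

5 SE-corners of the 34-cell Rothe diagram give Ess(w):

[(1, 9, 0), (4, 5, 0), (5, 4, 0), (7, 2, 0), (9, 1, 0)]


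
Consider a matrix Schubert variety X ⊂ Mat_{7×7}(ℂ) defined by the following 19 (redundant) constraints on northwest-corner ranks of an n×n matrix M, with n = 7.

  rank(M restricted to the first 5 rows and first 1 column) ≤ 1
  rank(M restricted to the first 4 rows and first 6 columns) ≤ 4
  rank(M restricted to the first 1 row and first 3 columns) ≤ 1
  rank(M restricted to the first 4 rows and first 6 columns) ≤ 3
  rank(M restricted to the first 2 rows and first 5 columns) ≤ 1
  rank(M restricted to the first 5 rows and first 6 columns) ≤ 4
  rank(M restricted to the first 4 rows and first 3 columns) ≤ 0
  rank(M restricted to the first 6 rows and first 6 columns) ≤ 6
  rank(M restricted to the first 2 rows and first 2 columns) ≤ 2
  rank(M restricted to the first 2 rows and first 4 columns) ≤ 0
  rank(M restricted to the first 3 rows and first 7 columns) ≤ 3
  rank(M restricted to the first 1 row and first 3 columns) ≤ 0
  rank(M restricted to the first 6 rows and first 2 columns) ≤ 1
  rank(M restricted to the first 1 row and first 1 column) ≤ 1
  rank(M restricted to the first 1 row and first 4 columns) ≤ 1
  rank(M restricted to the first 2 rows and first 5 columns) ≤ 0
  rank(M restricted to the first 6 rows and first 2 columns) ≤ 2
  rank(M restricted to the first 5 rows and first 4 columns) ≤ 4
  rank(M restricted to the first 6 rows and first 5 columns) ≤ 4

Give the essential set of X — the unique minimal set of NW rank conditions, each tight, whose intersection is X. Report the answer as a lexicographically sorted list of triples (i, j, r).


Propagating the 19 rank bounds to every northwest block:

  R[1]: 0 0 0 0 0 1 1
  R[2]: 0 0 0 0 0 1 2
  R[3]: 0 0 0 1 1 2 3
  R[4]: 0 0 0 1 2 3 4
  R[5]: 1 1 1 2 3 4 5
  R[6]: 1 1 2 3 4 5 6
  R[7]: 1 2 3 4 5 6 7

so w = (6, 7, 4, 5, 1, 3, 2).

D(w) has 17 cells with 3 SE-corners; essential set:

[(2, 5, 0), (4, 3, 0), (6, 2, 1)]


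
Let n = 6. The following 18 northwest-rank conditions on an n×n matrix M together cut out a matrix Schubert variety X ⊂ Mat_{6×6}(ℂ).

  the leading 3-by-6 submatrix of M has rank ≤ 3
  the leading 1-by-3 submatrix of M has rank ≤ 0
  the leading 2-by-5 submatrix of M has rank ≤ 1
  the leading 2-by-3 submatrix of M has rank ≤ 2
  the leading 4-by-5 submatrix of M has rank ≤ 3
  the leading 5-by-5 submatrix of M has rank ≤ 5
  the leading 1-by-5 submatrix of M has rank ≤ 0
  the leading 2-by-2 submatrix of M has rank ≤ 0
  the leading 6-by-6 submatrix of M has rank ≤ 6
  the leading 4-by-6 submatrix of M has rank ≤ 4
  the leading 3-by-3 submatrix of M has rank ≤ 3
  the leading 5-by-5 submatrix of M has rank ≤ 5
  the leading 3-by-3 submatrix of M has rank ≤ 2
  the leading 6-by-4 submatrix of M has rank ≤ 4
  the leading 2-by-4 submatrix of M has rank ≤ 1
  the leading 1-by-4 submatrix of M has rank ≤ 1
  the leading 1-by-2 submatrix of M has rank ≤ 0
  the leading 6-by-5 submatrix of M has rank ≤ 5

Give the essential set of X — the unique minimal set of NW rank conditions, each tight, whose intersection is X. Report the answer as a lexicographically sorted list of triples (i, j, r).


Propagating the 18 rank bounds to every northwest block:

  0, 0, 0, 0, 0, 1
  0, 0, 1, 1, 1, 2
  1, 1, 2, 2, 2, 3
  1, 2, 3, 3, 3, 4
  1, 2, 3, 4, 4, 5
  1, 2, 3, 4, 5, 6

second differences of R give the permutation w = (6, 3, 1, 2, 4, 5).

2 SE-corners of the 7-cell Rothe diagram give Ess(w):

[(1, 5, 0), (2, 2, 0)]


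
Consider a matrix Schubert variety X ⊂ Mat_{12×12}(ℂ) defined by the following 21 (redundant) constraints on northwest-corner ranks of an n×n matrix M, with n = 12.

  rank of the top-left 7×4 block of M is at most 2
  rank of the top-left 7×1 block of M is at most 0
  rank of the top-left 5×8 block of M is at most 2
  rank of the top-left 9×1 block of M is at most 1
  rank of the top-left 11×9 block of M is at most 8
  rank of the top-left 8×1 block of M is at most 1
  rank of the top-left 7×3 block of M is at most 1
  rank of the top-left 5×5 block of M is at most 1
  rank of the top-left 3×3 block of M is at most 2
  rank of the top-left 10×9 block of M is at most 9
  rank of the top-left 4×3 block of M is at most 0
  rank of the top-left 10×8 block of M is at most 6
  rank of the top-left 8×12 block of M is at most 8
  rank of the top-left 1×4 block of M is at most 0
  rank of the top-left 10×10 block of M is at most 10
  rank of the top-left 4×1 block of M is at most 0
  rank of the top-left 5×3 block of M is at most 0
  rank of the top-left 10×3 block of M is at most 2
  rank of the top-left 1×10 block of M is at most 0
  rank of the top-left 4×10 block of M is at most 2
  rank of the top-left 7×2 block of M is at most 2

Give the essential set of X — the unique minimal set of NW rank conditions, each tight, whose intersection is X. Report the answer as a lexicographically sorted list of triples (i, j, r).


Reconstructing r_w from the 21 given conditions:

  R[1]: 0, 0, 0, 0, 0, 0, 0, 0, 0, 0, 1, 1
  R[2]: 0, 0, 0, 1, 1, 1, 1, 1, 1, 1, 2, 2
  R[3]: 0, 0, 0, 1, 1, 2, 2, 2, 2, 2, 3, 3
  R[4]: 0, 0, 0, 1, 1, 2, 2, 2, 2, 2, 3, 4
  R[5]: 0, 0, 0, 1, 1, 2, 2, 2, 3, 3, 4, 5
  R[6]: 0, 1, 1, 2, 2, 3, 3, 3, 4, 4, 5, 6
  R[7]: 0, 1, 1, 2, 3, 4, 4, 4, 5, 5, 6, 7
  R[8]: 1, 2, 2, 3, 4, 5, 5, 5, 6, 6, 7, 8
  R[9]: 1, 2, 2, 3, 4, 5, 6, 6, 7, 7, 8, 9
  R[10]: 1, 2, 2, 3, 4, 5, 6, 6, 7, 8, 9, 10
  R[11]: 1, 2, 3, 4, 5, 6, 7, 7, 8, 9, 10, 11
  R[12]: 1, 2, 3, 4, 5, 6, 7, 8, 9, 10, 11, 12

hence w(1..12) = (11, 4, 6, 12, 9, 2, 5, 1, 7, 10, 3, 8).

9 SE-corners of the 37-cell Rothe diagram give Ess(w):

[(1, 10, 0), (4, 10, 2), (5, 3, 0), (5, 5, 1), (5, 8, 2), (7, 1, 0), (7, 3, 1), (10, 3, 2), (10, 8, 6)]


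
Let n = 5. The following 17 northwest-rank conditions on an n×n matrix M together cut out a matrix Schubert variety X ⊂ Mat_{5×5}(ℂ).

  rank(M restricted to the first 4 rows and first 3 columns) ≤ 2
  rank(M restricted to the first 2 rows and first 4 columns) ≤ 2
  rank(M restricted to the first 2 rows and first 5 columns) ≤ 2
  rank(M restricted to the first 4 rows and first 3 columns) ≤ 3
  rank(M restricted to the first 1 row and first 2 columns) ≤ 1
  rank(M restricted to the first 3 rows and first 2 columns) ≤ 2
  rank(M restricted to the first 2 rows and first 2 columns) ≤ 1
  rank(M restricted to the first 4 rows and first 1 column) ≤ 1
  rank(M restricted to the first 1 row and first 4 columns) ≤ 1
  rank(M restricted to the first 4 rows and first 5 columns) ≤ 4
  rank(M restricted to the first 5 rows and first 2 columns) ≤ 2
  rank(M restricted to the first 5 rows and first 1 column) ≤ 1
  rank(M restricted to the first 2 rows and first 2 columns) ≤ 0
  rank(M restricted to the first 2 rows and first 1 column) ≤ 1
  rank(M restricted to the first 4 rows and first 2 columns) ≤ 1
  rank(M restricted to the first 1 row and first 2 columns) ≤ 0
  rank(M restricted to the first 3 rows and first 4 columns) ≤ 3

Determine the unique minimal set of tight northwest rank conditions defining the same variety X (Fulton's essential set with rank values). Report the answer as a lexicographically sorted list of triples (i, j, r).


Reconstructing r_w from the 17 given conditions:

  R[1]: 0, 0, 1, 1, 1
  R[2]: 0, 0, 1, 2, 2
  R[3]: 1, 1, 2, 3, 3
  R[4]: 1, 1, 2, 3, 4
  R[5]: 1, 2, 3, 4, 5

so w = (3, 4, 1, 5, 2).

Fulton essential set (2 of the 5 Rothe cells):

[(2, 2, 0), (4, 2, 1)]


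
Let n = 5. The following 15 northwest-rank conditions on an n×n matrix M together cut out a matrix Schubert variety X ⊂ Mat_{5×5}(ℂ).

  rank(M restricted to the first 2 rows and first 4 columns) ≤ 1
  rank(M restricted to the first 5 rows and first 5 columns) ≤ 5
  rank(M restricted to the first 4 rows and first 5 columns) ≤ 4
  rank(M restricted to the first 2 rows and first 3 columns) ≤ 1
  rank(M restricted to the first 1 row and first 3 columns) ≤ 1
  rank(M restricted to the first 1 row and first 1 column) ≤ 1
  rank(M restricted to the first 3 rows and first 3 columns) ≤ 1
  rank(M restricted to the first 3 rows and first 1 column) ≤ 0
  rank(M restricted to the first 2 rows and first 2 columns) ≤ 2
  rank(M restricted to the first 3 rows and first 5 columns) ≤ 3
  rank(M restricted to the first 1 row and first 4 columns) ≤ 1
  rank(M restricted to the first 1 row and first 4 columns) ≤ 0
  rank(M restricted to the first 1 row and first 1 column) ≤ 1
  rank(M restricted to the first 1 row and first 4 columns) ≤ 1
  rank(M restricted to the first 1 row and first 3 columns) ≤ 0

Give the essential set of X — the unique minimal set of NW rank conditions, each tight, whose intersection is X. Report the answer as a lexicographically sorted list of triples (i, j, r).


The tightest implied rank at each (i,j), from the 15 conditions:

  i=1: 0 0 0 0 1
  i=2: 0 1 1 1 2
  i=3: 0 1 1 2 3
  i=4: 1 2 2 3 4
  i=5: 1 2 3 4 5

the unique w with this rank table is (5, 2, 4, 1, 3).

|D(w)|=7, |Ess(w)|=3:

[(1, 4, 0), (3, 1, 0), (3, 3, 1)]


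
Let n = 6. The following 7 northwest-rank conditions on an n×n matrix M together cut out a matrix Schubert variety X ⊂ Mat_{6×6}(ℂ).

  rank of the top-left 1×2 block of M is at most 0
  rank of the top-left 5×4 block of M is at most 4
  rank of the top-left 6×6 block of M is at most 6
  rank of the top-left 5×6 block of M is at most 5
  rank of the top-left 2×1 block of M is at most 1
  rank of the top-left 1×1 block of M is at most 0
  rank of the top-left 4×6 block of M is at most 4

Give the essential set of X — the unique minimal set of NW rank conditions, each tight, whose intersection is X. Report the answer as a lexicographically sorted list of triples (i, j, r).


Recovering R(i,j) via the rank-extension bound from the 7 conditions:

  i=1: 0  0  1  1  1  1
  i=2: 1  1  2  2  2  2
  i=3: 1  2  3  3  3  3
  i=4: 1  2  3  4  4  4
  i=5: 1  2  3  4  5  5
  i=6: 1  2  3  4  5  6

hence w(1..6) = (3, 1, 2, 4, 5, 6).

D(w) has 2 cells with 1 SE-corner; essential set:

[(1, 2, 0)]


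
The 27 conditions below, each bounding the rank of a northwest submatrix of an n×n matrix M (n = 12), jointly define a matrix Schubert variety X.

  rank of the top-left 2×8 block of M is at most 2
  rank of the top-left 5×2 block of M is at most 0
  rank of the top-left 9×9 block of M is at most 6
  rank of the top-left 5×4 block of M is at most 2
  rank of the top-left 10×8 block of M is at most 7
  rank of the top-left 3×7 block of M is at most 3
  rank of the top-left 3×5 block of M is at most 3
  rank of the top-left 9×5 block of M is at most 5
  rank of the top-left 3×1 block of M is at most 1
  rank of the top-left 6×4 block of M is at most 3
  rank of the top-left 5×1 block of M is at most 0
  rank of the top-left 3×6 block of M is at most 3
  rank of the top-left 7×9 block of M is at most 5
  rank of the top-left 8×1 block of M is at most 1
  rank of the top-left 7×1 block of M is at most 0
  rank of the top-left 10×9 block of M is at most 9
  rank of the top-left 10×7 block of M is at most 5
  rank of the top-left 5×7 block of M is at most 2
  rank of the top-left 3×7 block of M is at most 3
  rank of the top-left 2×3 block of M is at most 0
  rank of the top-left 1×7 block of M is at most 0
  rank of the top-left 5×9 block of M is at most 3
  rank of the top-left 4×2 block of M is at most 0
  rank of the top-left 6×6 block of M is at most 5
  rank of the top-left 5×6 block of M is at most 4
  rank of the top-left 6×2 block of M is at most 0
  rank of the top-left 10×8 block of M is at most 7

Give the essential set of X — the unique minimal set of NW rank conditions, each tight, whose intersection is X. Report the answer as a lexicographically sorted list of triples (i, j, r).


Computing R[i][j] = min implied NW-rank bound (n=12, 27 conditions):

  row 1: 0  0  0  0  0  0  0  1  1  1  1  1
  row 2: 0  0  0  1  1  1  1  2  2  2  2  2
  row 3: 0  0  1  2  2  2  2  3  3  3  3  3
  row 4: 0  0  1  2  2  2  2  3  3  4  4  4
  row 5: 0  0  1  2  2  2  2  3  3  4  5  5
  row 6: 0  0  1  2  3  3  3  4  4  5  6  6
  row 7: 0  1  2  3  4  4  4  5  5  6  7  7
  row 8: 1  2  3  4  5  5  5  6  6  7  8  8
  row 9: 1  2  3  4  5  5  5  6  6  7  8  9
  row 10: 1  2  3  4  5  5  5  6  7  8  9  10
  row 11: 1  2  3  4  5  6  6  7  8  9  10  11
  row 12: 1  2  3  4  5  6  7  8  9  10  11  12

the unique w with this rank table is (8, 4, 3, 10, 11, 5, 2, 1, 12, 9, 6, 7).

Fulton essential set (8 of the 32 Rothe cells):

[(1, 7, 0), (2, 3, 0), (5, 7, 2), (5, 9, 3), (6, 2, 0), (7, 1, 0), (9, 9, 6), (10, 7, 5)]


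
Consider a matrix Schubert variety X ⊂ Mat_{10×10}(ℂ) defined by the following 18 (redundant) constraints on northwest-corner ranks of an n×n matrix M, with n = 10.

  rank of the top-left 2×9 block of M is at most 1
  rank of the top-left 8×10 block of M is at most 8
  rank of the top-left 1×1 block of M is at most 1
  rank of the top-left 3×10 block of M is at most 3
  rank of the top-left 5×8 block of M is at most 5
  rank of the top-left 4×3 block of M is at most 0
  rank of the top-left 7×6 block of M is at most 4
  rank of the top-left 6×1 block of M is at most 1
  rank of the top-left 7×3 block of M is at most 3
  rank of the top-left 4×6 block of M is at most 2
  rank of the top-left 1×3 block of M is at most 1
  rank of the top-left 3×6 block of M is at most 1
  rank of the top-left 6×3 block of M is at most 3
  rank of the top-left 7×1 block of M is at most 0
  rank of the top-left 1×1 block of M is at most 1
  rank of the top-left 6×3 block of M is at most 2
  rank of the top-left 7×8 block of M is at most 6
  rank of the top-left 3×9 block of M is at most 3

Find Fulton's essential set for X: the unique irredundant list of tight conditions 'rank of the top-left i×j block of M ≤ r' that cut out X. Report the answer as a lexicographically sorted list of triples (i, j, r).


Rank table r_w(10×10) implied by the 18 constraints:

  i=1: 0, 0, 0, 1, 1, 1, 1, 1, 1, 1
  i=2: 0, 0, 0, 1, 1, 1, 1, 1, 1, 2
  i=3: 0, 0, 0, 1, 1, 1, 2, 2, 2, 3
  i=4: 0, 0, 0, 1, 2, 2, 3, 3, 3, 4
  i=5: 0, 1, 1, 2, 3, 3, 4, 4, 4, 5
  i=6: 0, 1, 2, 3, 4, 4, 5, 5, 5, 6
  i=7: 0, 1, 2, 3, 4, 4, 5, 6, 6, 7
  i=8: 1, 2, 3, 4, 5, 5, 6, 7, 7, 8
  i=9: 1, 2, 3, 4, 5, 6, 7, 8, 8, 9
  i=10: 1, 2, 3, 4, 5, 6, 7, 8, 9, 10

the unique w with this rank table is (4, 10, 7, 5, 2, 3, 8, 1, 6, 9).

|D(w)|=23, |Ess(w)|=5:

[(2, 9, 1), (3, 6, 1), (4, 3, 0), (7, 1, 0), (7, 6, 4)]


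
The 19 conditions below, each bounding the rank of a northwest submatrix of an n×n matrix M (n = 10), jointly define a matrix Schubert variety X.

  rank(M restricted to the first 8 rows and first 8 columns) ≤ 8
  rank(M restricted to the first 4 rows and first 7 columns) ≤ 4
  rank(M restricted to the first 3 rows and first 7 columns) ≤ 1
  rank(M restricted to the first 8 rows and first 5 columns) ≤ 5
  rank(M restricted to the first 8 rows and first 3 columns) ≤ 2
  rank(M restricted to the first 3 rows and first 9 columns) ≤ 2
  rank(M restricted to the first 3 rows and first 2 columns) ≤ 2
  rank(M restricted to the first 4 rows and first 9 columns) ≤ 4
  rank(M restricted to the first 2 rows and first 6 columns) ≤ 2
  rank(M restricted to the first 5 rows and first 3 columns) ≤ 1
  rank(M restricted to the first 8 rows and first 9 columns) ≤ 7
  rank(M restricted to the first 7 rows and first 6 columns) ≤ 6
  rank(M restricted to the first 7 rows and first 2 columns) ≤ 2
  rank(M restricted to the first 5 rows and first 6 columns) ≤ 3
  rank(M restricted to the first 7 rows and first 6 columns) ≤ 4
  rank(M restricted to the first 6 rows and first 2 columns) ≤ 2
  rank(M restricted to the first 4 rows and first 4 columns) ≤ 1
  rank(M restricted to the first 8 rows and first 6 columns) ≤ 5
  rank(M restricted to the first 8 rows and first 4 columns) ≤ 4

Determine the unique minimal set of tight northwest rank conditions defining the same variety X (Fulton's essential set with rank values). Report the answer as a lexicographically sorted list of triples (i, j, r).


Propagating the 19 rank bounds to every northwest block:

  1 1 1 1 1 1 1 1 1 1
  1 1 1 1 1 1 1 2 2 2
  1 1 1 1 1 1 1 2 2 3
  1 1 1 1 2 2 2 3 3 4
  1 1 1 2 3 3 3 4 4 5
  1 2 2 3 4 4 4 5 5 6
  1 2 2 3 4 4 5 6 6 7
  1 2 2 3 4 5 6 7 7 8
  1 2 3 4 5 6 7 8 8 9
  1 2 3 4 5 6 7 8 9 10

so w = (1, 8, 10, 5, 4, 2, 7, 6, 3, 9).

|D(w)|=21, |Ess(w)|=6:

[(3, 7, 1), (3, 9, 2), (4, 4, 1), (5, 3, 1), (7, 6, 4), (8, 3, 2)]


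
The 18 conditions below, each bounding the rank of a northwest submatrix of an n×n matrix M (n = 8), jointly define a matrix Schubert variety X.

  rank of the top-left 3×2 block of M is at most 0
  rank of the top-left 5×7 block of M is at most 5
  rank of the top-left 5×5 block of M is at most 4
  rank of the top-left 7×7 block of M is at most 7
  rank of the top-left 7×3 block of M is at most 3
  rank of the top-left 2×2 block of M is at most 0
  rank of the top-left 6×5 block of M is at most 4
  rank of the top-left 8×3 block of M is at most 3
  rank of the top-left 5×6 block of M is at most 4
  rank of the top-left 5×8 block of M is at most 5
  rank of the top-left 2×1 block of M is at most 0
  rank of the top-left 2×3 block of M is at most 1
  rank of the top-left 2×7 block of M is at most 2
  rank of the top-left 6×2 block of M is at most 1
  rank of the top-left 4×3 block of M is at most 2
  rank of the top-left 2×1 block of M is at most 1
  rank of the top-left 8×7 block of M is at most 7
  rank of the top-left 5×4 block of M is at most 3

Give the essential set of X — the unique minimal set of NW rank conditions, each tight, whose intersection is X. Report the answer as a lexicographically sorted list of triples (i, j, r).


Recovering R(i,j) via the rank-extension bound from the 18 conditions:

  row 1: 0, 0, 1, 1, 1, 1, 1, 1
  row 2: 0, 0, 1, 2, 2, 2, 2, 2
  row 3: 0, 0, 1, 2, 3, 3, 3, 3
  row 4: 1, 1, 2, 3, 4, 4, 4, 4
  row 5: 1, 1, 2, 3, 4, 4, 5, 5
  row 6: 1, 1, 2, 3, 4, 5, 6, 6
  row 7: 1, 2, 3, 4, 5, 6, 7, 7
  row 8: 1, 2, 3, 4, 5, 6, 7, 8

reading off 1-entries of Δ²R: w = (3, 4, 5, 1, 7, 6, 2, 8).

ℓ(w)=9; the 3 essential cells (i,j,r):

[(3, 2, 0), (5, 6, 4), (6, 2, 1)]


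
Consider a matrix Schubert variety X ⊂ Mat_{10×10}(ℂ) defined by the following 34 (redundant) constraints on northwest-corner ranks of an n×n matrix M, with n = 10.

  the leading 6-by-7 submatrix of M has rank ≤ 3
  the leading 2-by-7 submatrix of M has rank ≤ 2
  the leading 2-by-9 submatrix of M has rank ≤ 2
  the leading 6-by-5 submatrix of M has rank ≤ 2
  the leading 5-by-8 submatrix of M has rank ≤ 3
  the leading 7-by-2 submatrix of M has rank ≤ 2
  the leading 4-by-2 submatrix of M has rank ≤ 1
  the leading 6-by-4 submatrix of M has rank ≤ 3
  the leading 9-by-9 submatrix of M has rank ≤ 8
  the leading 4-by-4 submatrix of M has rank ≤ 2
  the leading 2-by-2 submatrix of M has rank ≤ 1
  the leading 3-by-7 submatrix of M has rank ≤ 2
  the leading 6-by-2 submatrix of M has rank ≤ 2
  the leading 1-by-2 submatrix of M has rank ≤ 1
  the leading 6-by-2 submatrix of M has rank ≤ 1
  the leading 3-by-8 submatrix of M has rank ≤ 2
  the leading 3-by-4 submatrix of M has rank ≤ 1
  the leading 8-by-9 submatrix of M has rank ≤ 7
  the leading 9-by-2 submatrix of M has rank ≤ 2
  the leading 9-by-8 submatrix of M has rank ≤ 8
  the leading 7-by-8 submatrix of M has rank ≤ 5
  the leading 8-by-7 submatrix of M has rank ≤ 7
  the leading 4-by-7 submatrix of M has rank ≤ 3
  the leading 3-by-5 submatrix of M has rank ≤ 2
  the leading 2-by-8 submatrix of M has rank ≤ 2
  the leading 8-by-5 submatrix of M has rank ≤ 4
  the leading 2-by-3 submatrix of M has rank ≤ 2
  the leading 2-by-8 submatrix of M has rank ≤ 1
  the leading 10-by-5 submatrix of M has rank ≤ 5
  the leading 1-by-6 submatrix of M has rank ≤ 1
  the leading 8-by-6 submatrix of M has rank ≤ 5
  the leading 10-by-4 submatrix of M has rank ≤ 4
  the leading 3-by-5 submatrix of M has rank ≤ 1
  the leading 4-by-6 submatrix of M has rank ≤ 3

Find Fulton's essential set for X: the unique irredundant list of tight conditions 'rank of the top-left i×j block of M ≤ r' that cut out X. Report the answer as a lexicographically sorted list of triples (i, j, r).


Reconstructing r_w from the 34 given conditions:

  i=1: 1 1 1 1 1 1 1 1 1 1
  i=2: 1 1 1 1 1 1 1 1 2 2
  i=3: 1 1 1 1 1 2 2 2 3 3
  i=4: 1 1 2 2 2 3 3 3 4 4
  i=5: 1 1 2 2 2 3 3 3 4 5
  i=6: 1 1 2 2 2 3 3 4 5 6
  i=7: 1 2 3 3 3 4 4 5 6 7
  i=8: 1 2 3 4 4 5 5 6 7 8
  i=9: 1 2 3 4 5 6 6 7 8 9
  i=10: 1 2 3 4 5 6 7 8 9 10

so w = (1, 9, 6, 3, 10, 8, 2, 4, 5, 7).

Rothe diagram D(w) (21 cells), 6 SE-corners (essential conditions):

[(2, 8, 1), (3, 5, 1), (5, 8, 3), (6, 2, 1), (6, 5, 2), (6, 7, 3)]
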